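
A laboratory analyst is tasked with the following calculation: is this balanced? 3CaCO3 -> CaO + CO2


Equation: 3CaCO3 -> CaO + CO2
Check atoms: C: 3≠1, Ca: 3≠1, O: 9≠3
Not balanced

No, not balanced


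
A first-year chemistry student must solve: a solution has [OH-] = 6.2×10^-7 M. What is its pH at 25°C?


pOH = -log10([OH-]) = -log10(6.2×10^-7)
= 7 - log10(6.2) = 6.21
pH = 14 - pOH = 14 - 6.21 = 7.79

7.79


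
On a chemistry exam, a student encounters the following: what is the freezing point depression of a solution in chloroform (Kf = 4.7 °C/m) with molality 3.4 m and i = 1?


ΔTf = Kf × m × i
= 4.7 × 3.4 × 1
= 15.98 °C

15.98 °C


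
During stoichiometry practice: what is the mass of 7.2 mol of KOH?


M(KOH) = 56.11 g/mol
mass = n × M = 7.2 × 56.11 = 403.99 g

403.99 g


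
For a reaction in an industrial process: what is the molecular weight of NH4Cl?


M(NH4Cl) = 1×14.01 + 4×1.008 + 1×35.45
= 14.01 + 4.03 + 35.45
= 53.49 g/mol

53.49 g/mol


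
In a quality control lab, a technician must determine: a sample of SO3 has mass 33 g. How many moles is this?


M(SO3) = 80.07 g/mol
n = mass/M = 33/80.07 = 0.4121 mol

0.4121 mol


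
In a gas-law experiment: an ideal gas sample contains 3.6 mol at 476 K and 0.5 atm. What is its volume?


PV = nRT  (R = 0.08206 L·atm/(mol·K))
V = nRT/P = 3.6×0.08206×476/0.5
= 281.236 L

281.236 L


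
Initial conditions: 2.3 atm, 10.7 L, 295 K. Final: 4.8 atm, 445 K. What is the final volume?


P1V1/T1 = P2V2/T2
V2 = P1V1T2/(T1P2)
= 2.3×10.7×445/(295×4.8)
= 7.734 L

7.734 L


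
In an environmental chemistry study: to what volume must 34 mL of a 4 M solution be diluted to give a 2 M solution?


C1V1 = C2V2
4 × 34 = 2 × V2
V2 = 136/2 = 68.0 mL

68.0 mL


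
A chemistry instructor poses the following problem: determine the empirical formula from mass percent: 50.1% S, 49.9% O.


Assume 100 g sample. Moles of each element:
  S: 50.1/32.07 = 1.562 mol
  O: 49.9/16.0 = 3.119 mol
Divide by smallest (1.562):
  S: 1.562/1.562 = 1.0
  O: 3.119/1.562 = 2.0
Empirical formula: SO2

SO2


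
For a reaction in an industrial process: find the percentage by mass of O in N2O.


M(N2O) = 2×14.01 + 1×16.0 = 44.02 g/mol
Mass of O = 1 × 16.0 = 16.00 g/mol
% O = 16.00/44.02 × 100 = 36.35%

36.35%


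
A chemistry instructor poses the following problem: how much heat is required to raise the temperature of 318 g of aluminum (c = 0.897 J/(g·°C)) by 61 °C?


q = mcΔT = 318 × 0.897 × 61
= 17400.01 J

17400.01 J


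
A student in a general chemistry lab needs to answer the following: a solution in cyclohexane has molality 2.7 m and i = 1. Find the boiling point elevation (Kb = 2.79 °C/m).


ΔTb = Kb × m × i
= 2.79 × 2.7 × 1
= 7.533 °C

7.533 °C


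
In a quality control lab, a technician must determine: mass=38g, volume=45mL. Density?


ρ = mass/volume
= 38/45
= 0.844 g/mL

0.844 g/mL


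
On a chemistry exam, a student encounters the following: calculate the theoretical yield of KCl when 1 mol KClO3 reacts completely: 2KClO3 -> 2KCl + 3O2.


Mole ratio KCl:KClO3 = 2:2
n(KCl) = 1 × 2/2 = 1.000 mol
mass = 1.000 × 74.55 = 74.55 g

74.55 g


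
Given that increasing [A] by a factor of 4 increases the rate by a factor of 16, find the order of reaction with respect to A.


rate ∝ [A]^n
4^n = 16 → n = 2
Order in A: 2

2


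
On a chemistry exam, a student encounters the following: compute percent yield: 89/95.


% yield = actual/theoretical × 100
= 89/95 × 100
= 93.68%

93.68%


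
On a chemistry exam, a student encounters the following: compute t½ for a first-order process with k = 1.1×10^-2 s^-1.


t½ = ln2/k = 0.693147/(1.1×10^-2 s^-1)
= 63.01 s

63.01 s


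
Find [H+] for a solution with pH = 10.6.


[H+] = 10^(-pH) = 10^(-10.6)
= 2.51×10^-11 M

2.51×10^-11 M


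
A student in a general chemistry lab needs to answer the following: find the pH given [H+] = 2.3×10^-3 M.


pH = -log10([H+]) = -log10(2.3×10^-3)
= 3 - log10(2.3)
= 3 - 0.36
= 2.64

2.64


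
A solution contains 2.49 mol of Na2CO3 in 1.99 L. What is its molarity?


M = n/V = 2.49/1.99 = 1.251 mol/L

1.251 M


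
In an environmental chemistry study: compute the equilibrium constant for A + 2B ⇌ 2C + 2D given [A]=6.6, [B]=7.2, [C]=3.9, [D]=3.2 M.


Kc = [C]^2[D]^2/([A][B]^2)
= (3.9^2 × 3.2^2)/(6.6^1 × 7.2^2)
= 155.7504/342.144
= 0.4552

0.4552


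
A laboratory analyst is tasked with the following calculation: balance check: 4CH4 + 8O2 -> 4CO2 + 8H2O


Equation: 4CH4 + 8O2 -> 4CO2 + 8H2O
Check atoms: C: 4=4, H: 16=16, O: 16=16
Balanced

Yes, balanced


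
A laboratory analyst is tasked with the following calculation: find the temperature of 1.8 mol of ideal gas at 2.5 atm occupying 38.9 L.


PV = nRT  (R = 0.08206 L·atm/(mol·K))
T = PV/(nR) = 2.5×38.9/(1.8×0.08206)
= 97.25/0.147708
= 658.39 K

658.39 K


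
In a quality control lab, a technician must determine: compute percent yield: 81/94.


% yield = actual/theoretical × 100
= 81/94 × 100
= 86.17%

86.17%


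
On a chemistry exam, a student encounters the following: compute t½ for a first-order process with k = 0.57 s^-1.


t½ = ln2/k = 0.693147/(0.57 s^-1)
= 1.216 s

1.216 s


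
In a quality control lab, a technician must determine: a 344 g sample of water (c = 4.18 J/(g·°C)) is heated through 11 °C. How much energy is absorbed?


q = mcΔT = 344 × 4.18 × 11
= 15817.12 J

15817.12 J


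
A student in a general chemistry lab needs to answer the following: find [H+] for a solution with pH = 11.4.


[H+] = 10^(-pH) = 10^(-11.4)
= 3.98×10^-12 M

3.98×10^-12 M


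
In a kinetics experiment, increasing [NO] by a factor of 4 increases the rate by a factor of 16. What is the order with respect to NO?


rate ∝ [NO]^n
4^n = 16 → n = 2
Order in NO: 2

2


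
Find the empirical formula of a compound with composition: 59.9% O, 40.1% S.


Assume 100 g sample. Moles of each element:
  O: 59.9/16.0 = 3.744 mol
  S: 40.1/32.07 = 1.25 mol
Divide by smallest (1.25):
  O: 3.744/1.25 = 3.0
  S: 1.25/1.25 = 1.0
Empirical formula: SO3

SO3


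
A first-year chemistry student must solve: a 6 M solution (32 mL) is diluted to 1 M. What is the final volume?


C1V1 = C2V2
6 × 32 = 1 × V2
V2 = 192/1 = 192.0 mL

192.0 mL


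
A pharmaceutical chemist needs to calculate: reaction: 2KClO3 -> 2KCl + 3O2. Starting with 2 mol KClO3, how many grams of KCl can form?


Mole ratio KCl:KClO3 = 2:2
n(KCl) = 2 × 2/2 = 2.000 mol
mass = 2.000 × 74.55 = 149.1 g

149.1 g


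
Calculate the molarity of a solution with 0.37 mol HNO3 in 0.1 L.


M = n/V = 0.37/0.1 = 3.700 mol/L

3.700 M


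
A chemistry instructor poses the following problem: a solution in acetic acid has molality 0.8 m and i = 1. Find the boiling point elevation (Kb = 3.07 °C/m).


ΔTb = Kb × m × i
= 3.07 × 0.8 × 1
= 2.456 °C

2.456 °C


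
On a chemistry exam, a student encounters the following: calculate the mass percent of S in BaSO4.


M(BaSO4) = 1×137.33 + 1×32.07 + 4×16.0 = 233.40 g/mol
Mass of S = 1 × 32.07 = 32.07 g/mol
% S = 32.07/233.40 × 100 = 13.74%

13.74%


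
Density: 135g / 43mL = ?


ρ = mass/volume
= 135/43
= 3.14 g/mL

3.14 g/mL


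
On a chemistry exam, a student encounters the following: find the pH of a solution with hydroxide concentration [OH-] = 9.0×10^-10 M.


pOH = -log10([OH-]) = -log10(9.0×10^-10)
= 10 - log10(9.0) = 9.05
pH = 14 - pOH = 14 - 9.05 = 4.95

4.95


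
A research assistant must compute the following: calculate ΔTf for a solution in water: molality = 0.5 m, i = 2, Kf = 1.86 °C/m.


ΔTf = Kf × m × i
= 1.86 × 0.5 × 2
= 1.86 °C

1.86 °C


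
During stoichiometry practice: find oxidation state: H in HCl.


H is +1 with nonmetals
Oxidation number: +1

+1


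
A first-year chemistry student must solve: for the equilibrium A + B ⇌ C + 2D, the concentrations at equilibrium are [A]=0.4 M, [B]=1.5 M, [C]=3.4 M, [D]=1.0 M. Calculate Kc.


Kc = [C][D]^2/([A][B])
= (3.4^1 × 1.0^2)/(0.4^1 × 1.5^1)
= 3.4/0.6
= 5.667

5.667


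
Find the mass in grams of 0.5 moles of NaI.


M(NaI) = 149.89 g/mol
mass = n × M = 0.5 × 149.89 = 74.95 g

74.95 g


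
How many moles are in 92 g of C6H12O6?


M(C6H12O6) = 180.16 g/mol
n = mass/M = 92/180.16 = 0.5107 mol

0.5107 mol


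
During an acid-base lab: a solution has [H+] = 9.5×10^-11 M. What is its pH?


pH = -log10([H+]) = -log10(9.5×10^-11)
= 11 - log10(9.5)
= 11 - 0.98
= 10.02

10.02


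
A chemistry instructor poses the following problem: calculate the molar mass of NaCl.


M(NaCl) = 1×22.99 + 1×35.45
= 22.99 + 35.45
= 58.44 g/mol

58.44 g/mol


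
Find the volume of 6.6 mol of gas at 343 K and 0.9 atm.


PV = nRT  (R = 0.08206 L·atm/(mol·K))
V = nRT/P = 6.6×0.08206×343/0.9
= 206.408 L

206.408 L


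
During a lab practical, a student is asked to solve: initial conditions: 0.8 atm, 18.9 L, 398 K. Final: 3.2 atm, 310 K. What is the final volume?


P1V1/T1 = P2V2/T2
V2 = P1V1T2/(T1P2)
= 0.8×18.9×310/(398×3.2)
= 3.68 L

3.68 L


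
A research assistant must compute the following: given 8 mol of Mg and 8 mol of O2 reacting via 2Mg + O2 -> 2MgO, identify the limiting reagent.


Mole ratio available / coefficient:
  Mg: 8/2 = 4.000
  O2: 8/1 = 8.000
Smaller ratio is limiting.

Mg


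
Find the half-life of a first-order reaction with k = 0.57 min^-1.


t½ = ln2/k = 0.693147/(0.57 min^-1)
= 1.216 min

1.216 min


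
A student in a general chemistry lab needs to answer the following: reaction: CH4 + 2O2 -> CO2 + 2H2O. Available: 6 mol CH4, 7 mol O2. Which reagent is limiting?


Mole ratio available / coefficient:
  CH4: 6/1 = 6.000
  O2: 7/2 = 3.500
Smaller ratio is limiting.

O2


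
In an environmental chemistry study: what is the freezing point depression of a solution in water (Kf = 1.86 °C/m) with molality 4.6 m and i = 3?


ΔTf = Kf × m × i
= 1.86 × 4.6 × 3
= 25.668 °C

25.668 °C


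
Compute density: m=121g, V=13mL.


ρ = mass/volume
= 121/13
= 9.308 g/mL

9.308 g/mL


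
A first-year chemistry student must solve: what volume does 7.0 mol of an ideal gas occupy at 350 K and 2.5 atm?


PV = nRT  (R = 0.08206 L·atm/(mol·K))
V = nRT/P = 7.0×0.08206×350/2.5
= 80.419 L

80.419 L


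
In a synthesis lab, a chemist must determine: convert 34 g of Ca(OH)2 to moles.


M(Ca(OH)2) = 74.1 g/mol
n = mass/M = 34/74.1 = 0.4588 mol

0.4588 mol


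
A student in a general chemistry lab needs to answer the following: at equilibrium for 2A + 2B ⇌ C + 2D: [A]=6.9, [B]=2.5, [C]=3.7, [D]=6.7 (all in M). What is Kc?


Kc = [C][D]^2/([A]^2[B]^2)
= (3.7^1 × 6.7^2)/(6.9^2 × 2.5^2)
= 166.093/297.5625
= 0.5582

0.5582


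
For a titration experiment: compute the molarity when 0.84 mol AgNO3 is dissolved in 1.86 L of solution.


M = n/V = 0.84/1.86 = 0.452 mol/L

0.452 M


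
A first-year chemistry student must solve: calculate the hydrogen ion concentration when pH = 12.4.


[H+] = 10^(-pH) = 10^(-12.4)
= 3.98×10^-13 M

3.98×10^-13 M


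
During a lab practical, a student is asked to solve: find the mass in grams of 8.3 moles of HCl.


M(HCl) = 36.46 g/mol
mass = n × M = 8.3 × 36.46 = 302.62 g

302.62 g


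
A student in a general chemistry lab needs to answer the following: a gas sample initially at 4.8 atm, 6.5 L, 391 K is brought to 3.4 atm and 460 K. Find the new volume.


P1V1/T1 = P2V2/T2
V2 = P1V1T2/(T1P2)
= 4.8×6.5×460/(391×3.4)
= 10.796 L

10.796 L


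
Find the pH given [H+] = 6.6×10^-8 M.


pH = -log10([H+]) = -log10(6.6×10^-8)
= 8 - log10(6.6)
= 8 - 0.82
= 7.18

7.18


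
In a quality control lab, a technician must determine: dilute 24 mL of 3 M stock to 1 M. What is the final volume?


C1V1 = C2V2
3 × 24 = 1 × V2
V2 = 72/1 = 72.0 mL

72.0 mL


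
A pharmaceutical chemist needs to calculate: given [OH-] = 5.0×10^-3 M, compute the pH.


pOH = -log10([OH-]) = -log10(5.0×10^-3)
= 3 - log10(5.0) = 2.3
pH = 14 - pOH = 14 - 2.3 = 11.7

11.7


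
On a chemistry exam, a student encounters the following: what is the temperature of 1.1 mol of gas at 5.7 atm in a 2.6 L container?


PV = nRT  (R = 0.08206 L·atm/(mol·K))
T = PV/(nR) = 5.7×2.6/(1.1×0.08206)
= 14.82/0.090266
= 164.18 K

164.18 K


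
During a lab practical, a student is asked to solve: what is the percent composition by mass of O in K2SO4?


M(K2SO4) = 2×39.1 + 1×32.07 + 4×16.0 = 174.27 g/mol
Mass of O = 4 × 16.0 = 64.00 g/mol
% O = 64.00/174.27 × 100 = 36.72%

36.72%


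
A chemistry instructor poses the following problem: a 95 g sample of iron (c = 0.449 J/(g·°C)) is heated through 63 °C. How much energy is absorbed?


q = mcΔT = 95 × 0.449 × 63
= 2687.27 J

2687.27 J


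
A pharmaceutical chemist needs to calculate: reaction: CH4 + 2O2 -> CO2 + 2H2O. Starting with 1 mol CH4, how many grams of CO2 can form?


Mole ratio CO2:CH4 = 1:1
n(CO2) = 1 × 1/1 = 1.000 mol
mass = 1.000 × 44.01 = 44.01 g

44.01 g


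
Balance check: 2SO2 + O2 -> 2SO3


Equation: 2SO2 + O2 -> 2SO3
Check atoms: O: 6=6, S: 2=2
Balanced

Yes, balanced


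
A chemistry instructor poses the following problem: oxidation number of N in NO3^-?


x + 3(-2) = -1, so x = +5
Oxidation number: +5

+5


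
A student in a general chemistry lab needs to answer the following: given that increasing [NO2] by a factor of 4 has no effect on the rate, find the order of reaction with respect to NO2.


rate ∝ [NO2]^n
rate ∝ [NO2]^0
Order in NO2: 0

0


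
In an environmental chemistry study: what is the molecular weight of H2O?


M(H2O) = 2×1.008 + 1×16.0
= 2.02 + 16.0
= 18.02 g/mol

18.02 g/mol


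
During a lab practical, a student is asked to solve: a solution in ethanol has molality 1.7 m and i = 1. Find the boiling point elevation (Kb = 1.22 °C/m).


ΔTb = Kb × m × i
= 1.22 × 1.7 × 1
= 2.074 °C

2.074 °C


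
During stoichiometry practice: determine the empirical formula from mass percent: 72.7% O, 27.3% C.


Assume 100 g sample. Moles of each element:
  O: 72.7/16.0 = 4.544 mol
  C: 27.3/12.01 = 2.273 mol
Divide by smallest (2.273):
  O: 4.544/2.273 = 2.0
  C: 2.273/2.273 = 1.0
Empirical formula: CO2

CO2


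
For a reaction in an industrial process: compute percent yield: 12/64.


% yield = actual/theoretical × 100
= 12/64 × 100
= 18.75%

18.75%


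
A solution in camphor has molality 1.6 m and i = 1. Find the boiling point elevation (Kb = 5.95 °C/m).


ΔTb = Kb × m × i
= 5.95 × 1.6 × 1
= 9.52 °C

9.52 °C


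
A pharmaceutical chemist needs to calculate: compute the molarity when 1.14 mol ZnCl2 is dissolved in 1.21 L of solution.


M = n/V = 1.14/1.21 = 0.942 mol/L

0.942 M


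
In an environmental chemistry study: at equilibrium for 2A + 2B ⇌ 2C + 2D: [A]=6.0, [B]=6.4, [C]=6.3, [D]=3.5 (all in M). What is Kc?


Kc = [C]^2[D]^2/([A]^2[B]^2)
= (6.3^2 × 3.5^2)/(6.0^2 × 6.4^2)
= 486.2025/1474.56
= 0.3297

0.3297


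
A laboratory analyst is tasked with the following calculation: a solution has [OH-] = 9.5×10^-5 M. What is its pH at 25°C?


pOH = -log10([OH-]) = -log10(9.5×10^-5)
= 5 - log10(9.5) = 4.02
pH = 14 - pOH = 14 - 4.02 = 9.98

9.98


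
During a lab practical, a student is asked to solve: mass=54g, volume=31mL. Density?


ρ = mass/volume
= 54/31
= 1.742 g/mL

1.742 g/mL


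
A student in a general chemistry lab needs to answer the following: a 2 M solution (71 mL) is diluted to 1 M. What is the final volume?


C1V1 = C2V2
2 × 71 = 1 × V2
V2 = 142/1 = 142.0 mL

142.0 mL


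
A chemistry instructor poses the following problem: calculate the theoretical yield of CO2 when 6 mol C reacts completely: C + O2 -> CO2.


Mole ratio CO2:C = 1:1
n(CO2) = 6 × 1/1 = 6.000 mol
mass = 6.000 × 44.01 = 264.06 g

264.06 g


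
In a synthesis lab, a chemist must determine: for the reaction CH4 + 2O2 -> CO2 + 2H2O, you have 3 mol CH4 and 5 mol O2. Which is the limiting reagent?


Mole ratio available / coefficient:
  CH4: 3/1 = 3.000
  O2: 5/2 = 2.500
Smaller ratio is limiting.

O2


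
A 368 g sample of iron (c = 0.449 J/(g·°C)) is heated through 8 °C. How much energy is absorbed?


q = mcΔT = 368 × 0.449 × 8
= 1321.86 J

1321.86 J


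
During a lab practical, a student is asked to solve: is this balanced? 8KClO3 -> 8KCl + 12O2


Equation: 8KClO3 -> 8KCl + 12O2
Check atoms: Cl: 8=8, K: 8=8, O: 24=24
Balanced

Yes, balanced


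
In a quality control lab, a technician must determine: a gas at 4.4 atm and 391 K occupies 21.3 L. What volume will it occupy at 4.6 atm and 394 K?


P1V1/T1 = P2V2/T2
V2 = P1V1T2/(T1P2)
= 4.4×21.3×394/(391×4.6)
= 20.53 L

20.53 L


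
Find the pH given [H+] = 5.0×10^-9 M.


pH = -log10([H+]) = -log10(5.0×10^-9)
= 9 - log10(5.0)
= 9 - 0.7
= 8.3

8.3


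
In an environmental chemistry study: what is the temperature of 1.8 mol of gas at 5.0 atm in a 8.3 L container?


PV = nRT  (R = 0.08206 L·atm/(mol·K))
T = PV/(nR) = 5.0×8.3/(1.8×0.08206)
= 41.50/0.147708
= 280.96 K

280.96 K


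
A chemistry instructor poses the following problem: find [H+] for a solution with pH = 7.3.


[H+] = 10^(-pH) = 10^(-7.3)
= 5.01×10^-8 M

5.01×10^-8 M


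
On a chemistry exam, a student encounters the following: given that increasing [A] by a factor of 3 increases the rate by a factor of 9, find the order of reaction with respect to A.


rate ∝ [A]^n
3^n = 9 → n = 2
Order in A: 2

2


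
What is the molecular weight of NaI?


M(NaI) = 1×22.99 + 1×126.9
= 22.99 + 126.9
= 149.89 g/mol

149.89 g/mol


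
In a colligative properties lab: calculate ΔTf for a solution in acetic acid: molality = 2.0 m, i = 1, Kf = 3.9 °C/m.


ΔTf = Kf × m × i
= 3.9 × 2.0 × 1
= 7.8 °C

7.8 °C


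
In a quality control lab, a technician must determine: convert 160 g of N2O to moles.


M(N2O) = 44.02 g/mol
n = mass/M = 160/44.02 = 3.6347 mol

3.6347 mol


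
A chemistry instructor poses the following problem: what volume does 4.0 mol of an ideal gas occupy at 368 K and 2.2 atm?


PV = nRT  (R = 0.08206 L·atm/(mol·K))
V = nRT/P = 4.0×0.08206×368/2.2
= 54.906 L

54.906 L


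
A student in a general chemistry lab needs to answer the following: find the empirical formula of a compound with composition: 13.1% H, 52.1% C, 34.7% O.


Assume 100 g sample. Moles of each element:
  H: 13.1/1.008 = 12.996 mol
  C: 52.1/12.01 = 4.338 mol
  O: 34.7/16.0 = 2.169 mol
Divide by smallest (2.169):
  H: 12.996/2.169 = 5.99
  C: 4.338/2.169 = 2.0
  O: 2.169/2.169 = 1.0
Empirical formula: C2H6O

C2H6O


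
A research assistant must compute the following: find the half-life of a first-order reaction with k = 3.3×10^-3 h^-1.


t½ = ln2/k = 0.693147/(3.3×10^-3 h^-1)
= 210.0 h

210.0 h


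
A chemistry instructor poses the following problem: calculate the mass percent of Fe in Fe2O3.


M(Fe2O3) = 2×55.85 + 3×16.0 = 159.70 g/mol
Mass of Fe = 2 × 55.85 = 111.70 g/mol
% Fe = 111.70/159.70 × 100 = 69.94%

69.94%


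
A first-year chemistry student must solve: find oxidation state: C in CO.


x + (-2) = 0, so x = +2
Oxidation number: +2

+2


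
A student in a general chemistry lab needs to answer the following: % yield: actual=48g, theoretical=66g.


% yield = actual/theoretical × 100
= 48/66 × 100
= 72.73%

72.73%


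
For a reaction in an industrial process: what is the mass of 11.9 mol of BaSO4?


M(BaSO4) = 233.4 g/mol
mass = n × M = 11.9 × 233.4 = 2777.46 g

2777.46 g


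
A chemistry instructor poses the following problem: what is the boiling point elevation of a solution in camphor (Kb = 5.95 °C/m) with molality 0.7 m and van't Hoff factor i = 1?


ΔTb = Kb × m × i
= 5.95 × 0.7 × 1
= 4.165 °C

4.165 °C


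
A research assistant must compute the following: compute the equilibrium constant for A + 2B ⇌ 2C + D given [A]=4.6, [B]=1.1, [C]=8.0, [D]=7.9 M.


Kc = [C]^2[D]/([A][B]^2)
= (8.0^2 × 7.9^1)/(4.6^1 × 1.1^2)
= 505.6/5.566
= 90.84

90.84


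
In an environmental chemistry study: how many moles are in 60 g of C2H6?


M(C2H6) = 30.07 g/mol
n = mass/M = 60/30.07 = 1.9953 mol

1.9953 mol


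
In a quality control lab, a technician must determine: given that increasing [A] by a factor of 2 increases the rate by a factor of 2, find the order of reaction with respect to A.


rate ∝ [A]^n
2^n = 2 → n = 1
Order in A: 1

1


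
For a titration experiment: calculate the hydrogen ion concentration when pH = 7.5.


[H+] = 10^(-pH) = 10^(-7.5)
= 3.16×10^-8 M

3.16×10^-8 M


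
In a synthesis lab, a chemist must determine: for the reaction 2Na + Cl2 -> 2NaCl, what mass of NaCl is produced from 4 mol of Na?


Mole ratio NaCl:Na = 2:2
n(NaCl) = 4 × 2/2 = 4.000 mol
mass = 4.000 × 58.44 = 233.76 g

233.76 g


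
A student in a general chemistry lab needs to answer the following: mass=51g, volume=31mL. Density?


ρ = mass/volume
= 51/31
= 1.645 g/mL

1.645 g/mL


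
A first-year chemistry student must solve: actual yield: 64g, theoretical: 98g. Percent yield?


% yield = actual/theoretical × 100
= 64/98 × 100
= 65.31%

65.31%


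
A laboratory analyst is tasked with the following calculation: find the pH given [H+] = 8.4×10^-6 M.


pH = -log10([H+]) = -log10(8.4×10^-6)
= 6 - log10(8.4)
= 6 - 0.92
= 5.08

5.08


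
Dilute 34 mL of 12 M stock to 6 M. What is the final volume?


C1V1 = C2V2
12 × 34 = 6 × V2
V2 = 408/6 = 68.0 mL

68.0 mL


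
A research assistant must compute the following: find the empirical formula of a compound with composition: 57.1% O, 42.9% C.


Assume 100 g sample. Moles of each element:
  O: 57.1/16.0 = 3.569 mol
  C: 42.9/12.01 = 3.572 mol
Divide by smallest (3.569):
  O: 3.569/3.569 = 1.0
  C: 3.572/3.569 = 1.0
Empirical formula: CO

CO


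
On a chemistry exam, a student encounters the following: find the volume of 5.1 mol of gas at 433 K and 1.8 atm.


PV = nRT  (R = 0.08206 L·atm/(mol·K))
V = nRT/P = 5.1×0.08206×433/1.8
= 100.674 L

100.674 L


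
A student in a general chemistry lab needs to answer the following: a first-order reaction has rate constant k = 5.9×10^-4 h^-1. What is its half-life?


t½ = ln2/k = 0.693147/(5.9×10^-4 h^-1)
= 1175 h

1175 h


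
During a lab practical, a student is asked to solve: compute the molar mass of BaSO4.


M(BaSO4) = 1×137.33 + 1×32.07 + 4×16.0
= 137.33 + 32.07 + 64.0
= 233.4 g/mol

233.4 g/mol


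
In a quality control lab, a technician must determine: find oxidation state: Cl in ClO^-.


x + (-2) = -1, so x = +1
Oxidation number: +1

+1


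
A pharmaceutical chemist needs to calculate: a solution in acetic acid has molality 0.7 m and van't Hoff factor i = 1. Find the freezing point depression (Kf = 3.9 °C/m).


ΔTf = Kf × m × i
= 3.9 × 0.7 × 1
= 2.73 °C

2.73 °C


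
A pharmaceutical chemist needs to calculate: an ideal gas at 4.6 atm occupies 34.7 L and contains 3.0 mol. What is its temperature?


PV = nRT  (R = 0.08206 L·atm/(mol·K))
T = PV/(nR) = 4.6×34.7/(3.0×0.08206)
= 159.62/0.246180
= 648.39 K

648.39 K


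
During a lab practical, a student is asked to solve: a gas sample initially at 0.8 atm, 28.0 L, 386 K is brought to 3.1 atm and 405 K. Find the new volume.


P1V1/T1 = P2V2/T2
V2 = P1V1T2/(T1P2)
= 0.8×28.0×405/(386×3.1)
= 7.581 L

7.581 L


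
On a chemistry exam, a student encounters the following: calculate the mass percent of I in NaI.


M(NaI) = 1×22.99 + 1×126.9 = 149.89 g/mol
Mass of I = 1 × 126.9 = 126.90 g/mol
% I = 126.90/149.89 × 100 = 84.66%

84.66%


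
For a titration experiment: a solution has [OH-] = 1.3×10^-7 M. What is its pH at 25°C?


pOH = -log10([OH-]) = -log10(1.3×10^-7)
= 7 - log10(1.3) = 6.89
pH = 14 - pOH = 14 - 6.89 = 7.11

7.11


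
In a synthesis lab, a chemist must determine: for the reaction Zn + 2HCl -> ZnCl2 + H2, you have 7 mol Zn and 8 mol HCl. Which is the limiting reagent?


Mole ratio available / coefficient:
  Zn: 7/1 = 7.000
  HCl: 8/2 = 4.000
Smaller ratio is limiting.

HCl


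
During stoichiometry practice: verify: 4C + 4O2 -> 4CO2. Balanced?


Equation: 4C + 4O2 -> 4CO2
Check atoms: C: 4=4, O: 8=8
Balanced

Yes, balanced


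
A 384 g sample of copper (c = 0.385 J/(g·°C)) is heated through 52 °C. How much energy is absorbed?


q = mcΔT = 384 × 0.385 × 52
= 7687.68 J

7687.68 J


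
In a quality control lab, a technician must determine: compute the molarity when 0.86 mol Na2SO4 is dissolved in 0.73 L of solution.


M = n/V = 0.86/0.73 = 1.178 mol/L

1.178 M


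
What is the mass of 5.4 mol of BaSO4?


M(BaSO4) = 233.4 g/mol
mass = n × M = 5.4 × 233.4 = 1260.36 g

1260.36 g


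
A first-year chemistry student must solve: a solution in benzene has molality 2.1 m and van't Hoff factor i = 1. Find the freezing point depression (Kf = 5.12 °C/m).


ΔTf = Kf × m × i
= 5.12 × 2.1 × 1
= 10.752 °C

10.752 °C


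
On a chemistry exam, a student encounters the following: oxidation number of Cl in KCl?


halide: -1
Oxidation number: -1

-1


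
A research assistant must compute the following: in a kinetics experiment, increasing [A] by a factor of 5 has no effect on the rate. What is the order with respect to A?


rate ∝ [A]^n
rate ∝ [A]^0
Order in A: 0

0


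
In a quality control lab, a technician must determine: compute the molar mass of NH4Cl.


M(NH4Cl) = 1×14.01 + 4×1.008 + 1×35.45
= 14.01 + 4.03 + 35.45
= 53.49 g/mol

53.49 g/mol


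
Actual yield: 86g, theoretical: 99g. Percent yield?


% yield = actual/theoretical × 100
= 86/99 × 100
= 86.87%

86.87%


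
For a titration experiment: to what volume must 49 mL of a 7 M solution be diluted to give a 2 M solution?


C1V1 = C2V2
7 × 49 = 2 × V2
V2 = 343/2 = 171.5 mL

171.5 mL


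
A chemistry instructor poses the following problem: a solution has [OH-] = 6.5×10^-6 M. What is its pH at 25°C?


pOH = -log10([OH-]) = -log10(6.5×10^-6)
= 6 - log10(6.5) = 5.19
pH = 14 - pOH = 14 - 5.19 = 8.81

8.81


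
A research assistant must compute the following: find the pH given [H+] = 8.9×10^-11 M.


pH = -log10([H+]) = -log10(8.9×10^-11)
= 11 - log10(8.9)
= 11 - 0.95
= 10.05

10.05


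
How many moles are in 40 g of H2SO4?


M(H2SO4) = 98.09 g/mol
n = mass/M = 40/98.09 = 0.4078 mol

0.4078 mol


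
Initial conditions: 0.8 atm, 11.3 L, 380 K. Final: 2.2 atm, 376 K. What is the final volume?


P1V1/T1 = P2V2/T2
V2 = P1V1T2/(T1P2)
= 0.8×11.3×376/(380×2.2)
= 4.066 L

4.066 L


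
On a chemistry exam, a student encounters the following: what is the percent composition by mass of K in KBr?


M(KBr) = 1×39.1 + 1×79.9 = 119.00 g/mol
Mass of K = 1 × 39.1 = 39.10 g/mol
% K = 39.10/119.00 × 100 = 32.86%

32.86%


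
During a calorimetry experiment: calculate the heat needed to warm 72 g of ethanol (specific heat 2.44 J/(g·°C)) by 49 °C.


q = mcΔT = 72 × 2.44 × 49
= 8608.32 J

8608.32 J


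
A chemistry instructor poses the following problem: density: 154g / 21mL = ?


ρ = mass/volume
= 154/21
= 7.333 g/mL

7.333 g/mL


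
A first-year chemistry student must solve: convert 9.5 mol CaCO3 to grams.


M(CaCO3) = 100.09 g/mol
mass = n × M = 9.5 × 100.09 = 950.86 g

950.86 g


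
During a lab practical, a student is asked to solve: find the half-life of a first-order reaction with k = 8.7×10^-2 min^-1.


t½ = ln2/k = 0.693147/(8.7×10^-2 min^-1)
= 7.967 min

7.967 min


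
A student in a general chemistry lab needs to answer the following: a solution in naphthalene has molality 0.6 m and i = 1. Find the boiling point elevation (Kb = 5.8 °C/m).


ΔTb = Kb × m × i
= 5.8 × 0.6 × 1
= 3.48 °C

3.48 °C


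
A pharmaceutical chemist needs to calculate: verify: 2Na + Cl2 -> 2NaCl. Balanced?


Equation: 2Na + Cl2 -> 2NaCl
Check atoms: Cl: 2=2, Na: 2=2
Balanced

Yes, balanced


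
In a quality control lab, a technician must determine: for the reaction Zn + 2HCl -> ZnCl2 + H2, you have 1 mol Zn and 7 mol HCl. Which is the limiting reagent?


Mole ratio available / coefficient:
  Zn: 1/1 = 1.000
  HCl: 7/2 = 3.500
Smaller ratio is limiting.

Zn


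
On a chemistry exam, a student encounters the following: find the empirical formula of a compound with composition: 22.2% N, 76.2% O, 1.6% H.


Assume 100 g sample. Moles of each element:
  N: 22.2/14.01 = 1.585 mol
  O: 76.2/16.0 = 4.763 mol
  H: 1.6/1.008 = 1.587 mol
Divide by smallest (1.585):
  N: 1.585/1.585 = 1.0
  O: 4.763/1.585 = 3.01
  H: 1.587/1.585 = 1.0
Empirical formula: HNO3

HNO3


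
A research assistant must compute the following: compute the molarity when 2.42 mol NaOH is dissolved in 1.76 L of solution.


M = n/V = 2.42/1.76 = 1.375 mol/L

1.375 M


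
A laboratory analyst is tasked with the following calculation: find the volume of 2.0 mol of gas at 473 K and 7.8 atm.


PV = nRT  (R = 0.08206 L·atm/(mol·K))
V = nRT/P = 2.0×0.08206×473/7.8
= 9.952 L

9.952 L


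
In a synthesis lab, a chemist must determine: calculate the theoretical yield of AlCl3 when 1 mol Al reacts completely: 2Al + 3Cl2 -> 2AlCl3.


Mole ratio AlCl3:Al = 2:2
n(AlCl3) = 1 × 2/2 = 1.000 mol
mass = 1.000 × 133.33 = 133.33 g

133.33 g


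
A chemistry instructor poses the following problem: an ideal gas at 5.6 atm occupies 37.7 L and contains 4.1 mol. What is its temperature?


PV = nRT  (R = 0.08206 L·atm/(mol·K))
T = PV/(nR) = 5.6×37.7/(4.1×0.08206)
= 211.12/0.336446
= 627.50 K

627.50 K


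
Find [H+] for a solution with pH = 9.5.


[H+] = 10^(-pH) = 10^(-9.5)
= 3.16×10^-10 M

3.16×10^-10 M


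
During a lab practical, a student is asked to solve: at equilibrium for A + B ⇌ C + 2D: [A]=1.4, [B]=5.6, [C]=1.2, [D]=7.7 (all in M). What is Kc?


Kc = [C][D]^2/([A][B])
= (1.2^1 × 7.7^2)/(1.4^1 × 5.6^1)
= 71.148/7.84
= 9.075

9.075


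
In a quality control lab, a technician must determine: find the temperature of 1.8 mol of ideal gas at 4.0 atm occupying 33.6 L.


PV = nRT  (R = 0.08206 L·atm/(mol·K))
T = PV/(nR) = 4.0×33.6/(1.8×0.08206)
= 134.40/0.147708
= 909.90 K

909.90 K


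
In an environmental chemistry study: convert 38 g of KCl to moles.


M(KCl) = 74.55 g/mol
n = mass/M = 38/74.55 = 0.5097 mol

0.5097 mol


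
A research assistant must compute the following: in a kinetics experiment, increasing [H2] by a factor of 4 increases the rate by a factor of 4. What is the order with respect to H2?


rate ∝ [H2]^n
4^n = 4 → n = 1
Order in H2: 1

1


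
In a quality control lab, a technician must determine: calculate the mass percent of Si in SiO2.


M(SiO2) = 1×28.09 + 2×16.0 = 60.09 g/mol
Mass of Si = 1 × 28.09 = 28.09 g/mol
% Si = 28.09/60.09 × 100 = 46.75%

46.75%


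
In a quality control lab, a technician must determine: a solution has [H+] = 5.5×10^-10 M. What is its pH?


pH = -log10([H+]) = -log10(5.5×10^-10)
= 10 - log10(5.5)
= 10 - 0.74
= 9.26

9.26


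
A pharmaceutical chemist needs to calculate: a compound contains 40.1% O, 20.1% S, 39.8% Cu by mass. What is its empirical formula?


Assume 100 g sample. Moles of each element:
  O: 40.1/16.0 = 2.506 mol
  S: 20.1/32.07 = 0.627 mol
  Cu: 39.8/63.55 = 0.626 mol
Divide by smallest (0.626):
  O: 2.506/0.626 = 4.0
  S: 0.627/0.626 = 1.0
  Cu: 0.626/0.626 = 1.0
Empirical formula: CuSO4

CuSO4


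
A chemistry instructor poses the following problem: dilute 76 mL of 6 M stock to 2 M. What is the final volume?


C1V1 = C2V2
6 × 76 = 2 × V2
V2 = 456/2 = 228.0 mL

228.0 mL


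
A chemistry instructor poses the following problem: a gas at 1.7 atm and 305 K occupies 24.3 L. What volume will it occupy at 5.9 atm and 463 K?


P1V1/T1 = P2V2/T2
V2 = P1V1T2/(T1P2)
= 1.7×24.3×463/(305×5.9)
= 10.629 L

10.629 L


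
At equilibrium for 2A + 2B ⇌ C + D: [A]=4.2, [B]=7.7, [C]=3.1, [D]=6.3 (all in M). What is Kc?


Kc = [C][D]/([A]^2[B]^2)
= (3.1^1 × 6.3^1)/(4.2^2 × 7.7^2)
= 19.53/1045.8756
= 0.01867

0.01867


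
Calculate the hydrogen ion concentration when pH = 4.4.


[H+] = 10^(-pH) = 10^(-4.4)
= 3.98×10^-5 M

3.98×10^-5 M


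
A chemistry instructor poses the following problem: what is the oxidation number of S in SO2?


x + 2(-2) = 0, so x = +4
Oxidation number: +4

+4


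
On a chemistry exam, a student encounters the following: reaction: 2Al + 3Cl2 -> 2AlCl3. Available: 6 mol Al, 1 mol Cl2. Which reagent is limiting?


Mole ratio available / coefficient:
  Al: 6/2 = 3.000
  Cl2: 1/3 = 0.333
Smaller ratio is limiting.

Cl2


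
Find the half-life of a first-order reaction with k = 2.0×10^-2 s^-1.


t½ = ln2/k = 0.693147/(2.0×10^-2 s^-1)
= 34.66 s

34.66 s


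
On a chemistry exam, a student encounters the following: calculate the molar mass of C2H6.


M(C2H6) = 2×12.01 + 6×1.008
= 24.02 + 6.05
= 30.07 g/mol

30.07 g/mol


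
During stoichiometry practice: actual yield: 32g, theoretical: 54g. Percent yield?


% yield = actual/theoretical × 100
= 32/54 × 100
= 59.26%

59.26%


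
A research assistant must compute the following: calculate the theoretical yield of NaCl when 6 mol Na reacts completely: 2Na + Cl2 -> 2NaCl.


Mole ratio NaCl:Na = 2:2
n(NaCl) = 6 × 2/2 = 6.000 mol
mass = 6.000 × 58.44 = 350.64 g

350.64 g


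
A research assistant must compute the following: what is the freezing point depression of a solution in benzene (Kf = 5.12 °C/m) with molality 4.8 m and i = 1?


ΔTf = Kf × m × i
= 5.12 × 4.8 × 1
= 24.576 °C

24.576 °C


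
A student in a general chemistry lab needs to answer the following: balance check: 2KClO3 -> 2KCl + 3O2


Equation: 2KClO3 -> 2KCl + 3O2
Check atoms: Cl: 2=2, K: 2=2, O: 6=6
Balanced

Yes, balanced


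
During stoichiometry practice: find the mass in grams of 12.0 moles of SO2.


M(SO2) = 64.07 g/mol
mass = n × M = 12.0 × 64.07 = 768.84 g

768.84 g


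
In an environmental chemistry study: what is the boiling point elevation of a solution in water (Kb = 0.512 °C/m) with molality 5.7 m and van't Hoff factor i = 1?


ΔTb = Kb × m × i
= 0.512 × 5.7 × 1
= 2.9184 °C

2.9184 °C


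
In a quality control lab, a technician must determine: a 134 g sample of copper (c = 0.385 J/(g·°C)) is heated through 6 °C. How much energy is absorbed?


q = mcΔT = 134 × 0.385 × 6
= 309.54 J

309.54 J


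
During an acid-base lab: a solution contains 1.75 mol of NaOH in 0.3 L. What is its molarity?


M = n/V = 1.75/0.3 = 5.833 mol/L

5.833 M


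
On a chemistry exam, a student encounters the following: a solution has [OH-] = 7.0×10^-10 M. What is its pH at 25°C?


pOH = -log10([OH-]) = -log10(7.0×10^-10)
= 10 - log10(7.0) = 9.15
pH = 14 - pOH = 14 - 9.15 = 4.85

4.85


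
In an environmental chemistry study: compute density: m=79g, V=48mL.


ρ = mass/volume
= 79/48
= 1.646 g/mL

1.646 g/mL


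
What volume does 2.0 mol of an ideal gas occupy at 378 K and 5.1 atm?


PV = nRT  (R = 0.08206 L·atm/(mol·K))
V = nRT/P = 2.0×0.08206×378/5.1
= 12.164 L

12.164 L


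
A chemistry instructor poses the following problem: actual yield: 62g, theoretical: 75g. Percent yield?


% yield = actual/theoretical × 100
= 62/75 × 100
= 82.67%

82.67%


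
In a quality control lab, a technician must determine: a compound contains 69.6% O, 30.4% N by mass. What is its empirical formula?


Assume 100 g sample. Moles of each element:
  O: 69.6/16.0 = 4.35 mol
  N: 30.4/14.01 = 2.17 mol
Divide by smallest (2.17):
  O: 4.35/2.17 = 2.0
  N: 2.17/2.17 = 1.0
Empirical formula: NO2

NO2


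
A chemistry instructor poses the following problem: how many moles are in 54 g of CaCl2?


M(CaCl2) = 110.98 g/mol
n = mass/M = 54/110.98 = 0.4866 mol

0.4866 mol


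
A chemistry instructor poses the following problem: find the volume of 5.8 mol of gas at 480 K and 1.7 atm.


PV = nRT  (R = 0.08206 L·atm/(mol·K))
V = nRT/P = 5.8×0.08206×480/1.7
= 134.385 L

134.385 L


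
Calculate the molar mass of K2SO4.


M(K2SO4) = 2×39.1 + 1×32.07 + 4×16.0
= 78.2 + 32.07 + 64.0
= 174.27 g/mol

174.27 g/mol


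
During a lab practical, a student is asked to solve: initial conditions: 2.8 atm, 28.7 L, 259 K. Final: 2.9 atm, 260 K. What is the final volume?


P1V1/T1 = P2V2/T2
V2 = P1V1T2/(T1P2)
= 2.8×28.7×260/(259×2.9)
= 27.817 L

27.817 L


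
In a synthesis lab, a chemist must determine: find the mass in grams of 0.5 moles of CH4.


M(CH4) = 16.04 g/mol
mass = n × M = 0.5 × 16.04 = 8.02 g

8.02 g


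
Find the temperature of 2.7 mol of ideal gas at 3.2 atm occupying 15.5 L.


PV = nRT  (R = 0.08206 L·atm/(mol·K))
T = PV/(nR) = 3.2×15.5/(2.7×0.08206)
= 49.60/0.221562
= 223.87 K

223.87 K


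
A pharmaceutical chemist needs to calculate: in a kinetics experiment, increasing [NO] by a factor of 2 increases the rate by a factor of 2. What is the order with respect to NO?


rate ∝ [NO]^n
2^n = 2 → n = 1
Order in NO: 1

1


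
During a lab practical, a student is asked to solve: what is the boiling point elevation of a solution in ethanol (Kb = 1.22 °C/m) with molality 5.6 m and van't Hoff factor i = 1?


ΔTb = Kb × m × i
= 1.22 × 5.6 × 1
= 6.832 °C

6.832 °C


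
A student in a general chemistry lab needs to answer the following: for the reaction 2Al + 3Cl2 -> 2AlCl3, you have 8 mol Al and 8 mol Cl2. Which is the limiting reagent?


Mole ratio available / coefficient:
  Al: 8/2 = 4.000
  Cl2: 8/3 = 2.667
Smaller ratio is limiting.

Cl2


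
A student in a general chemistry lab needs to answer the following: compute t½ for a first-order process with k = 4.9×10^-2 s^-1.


t½ = ln2/k = 0.693147/(4.9×10^-2 s^-1)
= 14.15 s

14.15 s


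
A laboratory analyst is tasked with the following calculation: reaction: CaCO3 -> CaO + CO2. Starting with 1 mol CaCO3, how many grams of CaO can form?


Mole ratio CaO:CaCO3 = 1:1
n(CaO) = 1 × 1/1 = 1.000 mol
mass = 1.000 × 56.08 = 56.08 g

56.08 g


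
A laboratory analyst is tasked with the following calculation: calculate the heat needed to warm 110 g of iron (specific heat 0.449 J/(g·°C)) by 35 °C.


q = mcΔT = 110 × 0.449 × 35
= 1728.65 J

1728.65 J


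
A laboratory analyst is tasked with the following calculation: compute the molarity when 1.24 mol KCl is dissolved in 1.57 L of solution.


M = n/V = 1.24/1.57 = 0.790 mol/L

0.790 M


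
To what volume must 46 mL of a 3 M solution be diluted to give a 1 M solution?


C1V1 = C2V2
3 × 46 = 1 × V2
V2 = 138/1 = 138.0 mL

138.0 mL


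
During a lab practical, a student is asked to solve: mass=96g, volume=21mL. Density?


ρ = mass/volume
= 96/21
= 4.571 g/mL

4.571 g/mL


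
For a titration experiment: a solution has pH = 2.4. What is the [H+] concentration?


[H+] = 10^(-pH) = 10^(-2.4)
= 3.98×10^-3 M

3.98×10^-3 M


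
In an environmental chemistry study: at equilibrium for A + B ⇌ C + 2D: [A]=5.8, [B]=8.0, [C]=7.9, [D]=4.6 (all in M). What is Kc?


Kc = [C][D]^2/([A][B])
= (7.9^1 × 4.6^2)/(5.8^1 × 8.0^1)
= 167.164/46.4
= 3.603

3.603


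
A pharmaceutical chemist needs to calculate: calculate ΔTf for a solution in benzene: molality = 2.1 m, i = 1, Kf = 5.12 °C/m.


ΔTf = Kf × m × i
= 5.12 × 2.1 × 1
= 10.752 °C

10.752 °C


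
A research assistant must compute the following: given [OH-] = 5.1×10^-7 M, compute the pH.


pOH = -log10([OH-]) = -log10(5.1×10^-7)
= 7 - log10(5.1) = 6.29
pH = 14 - pOH = 14 - 6.29 = 7.71

7.71
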